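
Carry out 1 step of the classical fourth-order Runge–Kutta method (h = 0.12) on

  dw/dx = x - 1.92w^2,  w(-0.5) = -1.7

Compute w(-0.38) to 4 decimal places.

-2.8876

RK4: k1 = f(x_n, w_n); k2 = f(x_n + h/2, w_n + (h/2)·k1); k3 = f(x_n + h/2, w_n + (h/2)·k2); k4 = f(x_n + h, w_n + h·k3); w_{n+1} = w_n + (h/6)·(k1 + 2k2 + 2k3 + k4).
x=-0.500000, w=-1.700000:
  k1 = f(-0.500000, -1.700000) = -6.048800
  k2 = f(-0.440000, -2.062928) = -8.610890
  k3 = f(-0.440000, -2.216653) = -9.874020
  k4 = f(-0.380000, -2.884882) = -16.359290
  w ← -1.700000 + (0.12/6)·(k1 + 2k2 + 2k3 + k4) = -2.887558
w(-0.38) ≈ -2.8876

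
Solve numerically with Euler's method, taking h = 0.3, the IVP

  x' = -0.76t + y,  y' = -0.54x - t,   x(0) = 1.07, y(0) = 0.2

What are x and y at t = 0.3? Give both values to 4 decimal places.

Euler on (x,y): x_{n+1} = x_n + h·x', y_{n+1} = y_n + h·y'.
0.000000: (1.070000, 0.200000); f=(0.200000, -0.577800) → (1.130000, 0.026660)
(x(0.3), y(0.3)) ≈ (1.1300, 0.0267)

1.1300, 0.0267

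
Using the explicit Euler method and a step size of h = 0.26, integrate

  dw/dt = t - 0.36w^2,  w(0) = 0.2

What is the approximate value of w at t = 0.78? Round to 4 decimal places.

Euler: w_{n+1} = w_n + h·f(t_n, w_n).
t=0.000000, w=0.200000: f=-0.014400 → w ← 0.200000 + 0.26·(-0.014400) = 0.196256
t=0.260000, w=0.196256: f=0.246134 → w ← 0.196256 + 0.26·0.246134 = 0.260251
t=0.520000, w=0.260251: f=0.495617 → w ← 0.260251 + 0.26·0.495617 = 0.389111
w(0.78) ≈ 0.3891

0.3891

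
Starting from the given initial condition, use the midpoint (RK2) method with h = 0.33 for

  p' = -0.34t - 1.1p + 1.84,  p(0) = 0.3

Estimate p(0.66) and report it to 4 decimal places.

0.9327

Midpoint: k1 = f(t_n, p_n); k2 = f(t_n + h/2, p_n + (h/2)·k1); p_{n+1} = p_n + h·k2.
t=0.000000, p=0.300000:
  k1 = f(0.000000, 0.300000) = 1.510000
  k2 = f(0.165000, 0.549150) = 1.179835
  p ← 0.300000 + 0.33·1.179835 = 0.689346
t=0.330000, p=0.689346:
  k1 = f(0.330000, 0.689346) = 0.969520
  k2 = f(0.495000, 0.849316) = 0.737452
  p ← 0.689346 + 0.33·0.737452 = 0.932705
p(0.66) ≈ 0.9327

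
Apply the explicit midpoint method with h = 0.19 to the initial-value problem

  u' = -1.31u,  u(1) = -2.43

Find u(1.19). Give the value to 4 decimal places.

-1.9004

Midpoint: k1 = f(x_n, u_n); k2 = f(x_n + h/2, u_n + (h/2)·k1); u_{n+1} = u_n + h·k2.
x=1.000000, u=-2.430000:
  k1 = f(1.000000, -2.430000) = 3.183300
  k2 = f(1.095000, -2.127587) = 2.787138
  u ← -2.430000 + 0.19·2.787138 = -1.900444
u(1.19) ≈ -1.9004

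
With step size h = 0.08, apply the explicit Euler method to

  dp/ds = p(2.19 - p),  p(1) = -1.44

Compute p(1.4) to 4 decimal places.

-7.6355

Euler: p_{n+1} = p_n + h·f(s_n, p_n).
s=1.000000, p=-1.440000: f=-5.227200 → p ← -1.440000 + 0.08·(-5.227200) = -1.858176
s=1.080000, p=-1.858176: f=-7.522223 → p ← -1.858176 + 0.08·(-7.522223) = -2.459954
s=1.160000, p=-2.459954: f=-11.438672 → p ← -2.459954 + 0.08·(-11.438672) = -3.375048
s=1.240000, p=-3.375048: f=-18.782301 → p ← -3.375048 + 0.08·(-18.782301) = -4.877632
s=1.320000, p=-4.877632: f=-34.473305 → p ← -4.877632 + 0.08·(-34.473305) = -7.635496
p(1.4) ≈ -7.6355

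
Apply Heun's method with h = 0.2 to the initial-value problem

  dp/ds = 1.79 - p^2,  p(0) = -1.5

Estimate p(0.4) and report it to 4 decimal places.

-1.8446

Heun: k1 = f(s_n, p_n); k2 = f(s_n + h, p_n + h·k1); p_{n+1} = p_n + (h/2)·(k1 + k2).
s=0.000000, p=-1.500000:
  k1 = f(0.000000, -1.500000) = -0.460000
  k2 = f(0.200000, -1.592000) = -0.744464
  p ← -1.500000 + (0.2/2)·(-0.460000 + (-0.744464)) = -1.620446
s=0.200000, p=-1.620446:
  k1 = f(0.200000, -1.620446) = -0.835847
  k2 = f(0.400000, -1.787616) = -1.405570
  p ← -1.620446 + (0.2/2)·(-0.835847 + (-1.405570)) = -1.844588
p(0.4) ≈ -1.8446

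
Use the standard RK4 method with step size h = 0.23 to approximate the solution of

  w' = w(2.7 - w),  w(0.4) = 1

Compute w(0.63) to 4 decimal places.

RK4: k1 = f(t_n, w_n); k2 = f(t_n + h/2, w_n + (h/2)·k1); k3 = f(t_n + h/2, w_n + (h/2)·k2); k4 = f(t_n + h, w_n + h·k3); w_{n+1} = w_n + (h/6)·(k1 + 2k2 + 2k3 + k4).
t=0.400000, w=1.000000:
  k1 = f(0.400000, 1.000000) = 1.700000
  k2 = f(0.515000, 1.195500) = 1.798630
  k3 = f(0.515000, 1.206842) = 1.802006
  k4 = f(0.630000, 1.414461) = 1.818345
  w ← 1.000000 + (0.23/6)·(k1 + 2k2 + 2k3 + k4) = 1.410919
w(0.63) ≈ 1.4109

1.4109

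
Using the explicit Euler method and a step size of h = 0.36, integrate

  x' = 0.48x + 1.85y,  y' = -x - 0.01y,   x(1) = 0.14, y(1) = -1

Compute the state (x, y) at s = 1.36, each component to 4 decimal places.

-0.5018, -1.0468

Euler on (x,y): x_{n+1} = x_n + h·x', y_{n+1} = y_n + h·y'.
1.000000: (0.140000, -1.000000); f=(-1.782800, -0.130000) → (-0.501808, -1.046800)
(x(1.36), y(1.36)) ≈ (-0.5018, -1.0468)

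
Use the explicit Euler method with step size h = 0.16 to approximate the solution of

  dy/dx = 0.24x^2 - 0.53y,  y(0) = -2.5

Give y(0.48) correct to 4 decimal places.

-1.9116

Euler: y_{n+1} = y_n + h·f(x_n, y_n).
x=0.000000, y=-2.500000: f=1.325000 → y ← -2.500000 + 0.16·1.325000 = -2.288000
x=0.160000, y=-2.288000: f=1.218784 → y ← -2.288000 + 0.16·1.218784 = -2.092995
x=0.320000, y=-2.092995: f=1.133863 → y ← -2.092995 + 0.16·1.133863 = -1.911576
y(0.48) ≈ -1.9116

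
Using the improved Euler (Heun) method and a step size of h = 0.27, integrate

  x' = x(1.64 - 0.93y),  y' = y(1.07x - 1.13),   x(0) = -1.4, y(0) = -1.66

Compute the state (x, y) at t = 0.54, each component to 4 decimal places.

-4.5757, -0.4318

Heun on (x,y): k1 = f(t_n, state_n); k2 = f(t_n + h, state_n + h·k1); state_{n+1} = state_n + (h/2)·(k1 + k2).
0.000000: (-1.400000, -1.660000)
  k1 = (-4.457320, 4.362480)
  predictor → (-2.603476, -0.482130)
  k2 = (-5.437051, 1.887888)
  → (-2.735740, -0.816200)
0.270000: (-2.735740, -0.816200)
  k1 = (-6.563222, 3.311522)
  predictor → (-4.507810, 0.077911)
  k2 = (-7.066187, -0.463830)
  → (-4.575710, -0.431762)
(x(0.54), y(0.54)) ≈ (-4.5757, -0.4318)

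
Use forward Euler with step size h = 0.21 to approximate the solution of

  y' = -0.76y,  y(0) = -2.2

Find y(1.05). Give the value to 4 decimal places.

Euler: y_{n+1} = y_n + h·f(t_n, y_n).
t=0.000000, y=-2.200000: f=1.672000 → y ← -2.200000 + 0.21·1.672000 = -1.848880
t=0.210000, y=-1.848880: f=1.405149 → y ← -1.848880 + 0.21·1.405149 = -1.553799
t=0.420000, y=-1.553799: f=1.180887 → y ← -1.553799 + 0.21·1.180887 = -1.305812
t=0.630000, y=-1.305812: f=0.992417 → y ← -1.305812 + 0.21·0.992417 = -1.097405
t=0.840000, y=-1.097405: f=0.834028 → y ← -1.097405 + 0.21·0.834028 = -0.922259
y(1.05) ≈ -0.9223

-0.9223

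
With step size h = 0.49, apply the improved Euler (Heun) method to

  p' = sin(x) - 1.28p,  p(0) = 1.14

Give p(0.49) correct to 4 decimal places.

Heun: k1 = f(x_n, p_n); k2 = f(x_n + h, p_n + h·k1); p_{n+1} = p_n + (h/2)·(k1 + k2).
x=0.000000, p=1.140000:
  k1 = f(0.000000, 1.140000) = -1.459200
  k2 = f(0.490000, 0.424992) = -0.073364
  p ← 1.140000 + (0.49/2)·(-1.459200 + (-0.073364)) = 0.764522
p(0.49) ≈ 0.7645

0.7645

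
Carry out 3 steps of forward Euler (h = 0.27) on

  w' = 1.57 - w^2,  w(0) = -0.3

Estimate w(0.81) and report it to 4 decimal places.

Euler: w_{n+1} = w_n + h·f(t_n, w_n).
t=0.000000, w=-0.300000: f=1.480000 → w ← -0.300000 + 0.27·1.480000 = 0.099600
t=0.270000, w=0.099600: f=1.560080 → w ← 0.099600 + 0.27·1.560080 = 0.520822
t=0.540000, w=0.520822: f=1.298745 → w ← 0.520822 + 0.27·1.298745 = 0.871483
w(0.81) ≈ 0.8715

0.8715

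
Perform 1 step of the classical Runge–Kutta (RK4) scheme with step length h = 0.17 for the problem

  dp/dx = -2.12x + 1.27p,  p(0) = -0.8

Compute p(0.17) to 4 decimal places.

-1.0257

RK4: k1 = f(x_n, p_n); k2 = f(x_n + h/2, p_n + (h/2)·k1); k3 = f(x_n + h/2, p_n + (h/2)·k2); k4 = f(x_n + h, p_n + h·k3); p_{n+1} = p_n + (h/6)·(k1 + 2k2 + 2k3 + k4).
x=0.000000, p=-0.800000:
  k1 = f(0.000000, -0.800000) = -1.016000
  k2 = f(0.085000, -0.886360) = -1.305877
  k3 = f(0.085000, -0.911000) = -1.337169
  k4 = f(0.170000, -1.027319) = -1.665095
  p ← -0.800000 + (0.17/6)·(k1 + 2k2 + 2k3 + k4) = -1.025737
p(0.17) ≈ -1.0257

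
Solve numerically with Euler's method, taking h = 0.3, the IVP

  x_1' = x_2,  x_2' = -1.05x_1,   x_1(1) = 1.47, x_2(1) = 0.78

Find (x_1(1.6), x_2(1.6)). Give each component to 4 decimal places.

Euler on (x_1,x_2): x_1_{n+1} = x_1_n + h·x_1', x_2_{n+1} = x_2_n + h·x_2'.
1.000000: (1.470000, 0.780000); f=(0.780000, -1.543500) → (1.704000, 0.316950)
1.300000: (1.704000, 0.316950); f=(0.316950, -1.789200) → (1.799085, -0.219810)
(x_1(1.6), x_2(1.6)) ≈ (1.7991, -0.2198)

1.7991, -0.2198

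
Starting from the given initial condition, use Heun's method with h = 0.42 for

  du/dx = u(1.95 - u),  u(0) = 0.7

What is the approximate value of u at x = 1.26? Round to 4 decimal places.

Heun: k1 = f(x_n, u_n); k2 = f(x_n + h, u_n + h·k1); u_{n+1} = u_n + (h/2)·(k1 + k2).
x=0.000000, u=0.700000:
  k1 = f(0.000000, 0.700000) = 0.875000
  k2 = f(0.420000, 1.067500) = 0.942069
  u ← 0.700000 + (0.42/2)·(0.875000 + 0.942069) = 1.081584
x=0.420000, u=1.081584:
  k1 = f(0.420000, 1.081584) = 0.939265
  k2 = f(0.840000, 1.476076) = 0.699548
  u ← 1.081584 + (0.42/2)·(0.939265 + 0.699548) = 1.425735
x=0.840000, u=1.425735:
  k1 = f(0.840000, 1.425735) = 0.747463
  k2 = f(1.260000, 1.739670) = 0.365905
  u ← 1.425735 + (0.42/2)·(0.747463 + 0.365905) = 1.659543
u(1.26) ≈ 1.6595

1.6595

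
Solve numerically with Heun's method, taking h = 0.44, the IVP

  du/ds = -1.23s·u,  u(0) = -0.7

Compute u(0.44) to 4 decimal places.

-0.6167

Heun: k1 = f(s_n, u_n); k2 = f(s_n + h, u_n + h·k1); u_{n+1} = u_n + (h/2)·(k1 + k2).
s=0.000000, u=-0.700000:
  k1 = f(0.000000, -0.700000) = 0.000000
  k2 = f(0.440000, -0.700000) = 0.378840
  u ← -0.700000 + (0.44/2)·(0.000000 + 0.378840) = -0.616655
u(0.44) ≈ -0.6167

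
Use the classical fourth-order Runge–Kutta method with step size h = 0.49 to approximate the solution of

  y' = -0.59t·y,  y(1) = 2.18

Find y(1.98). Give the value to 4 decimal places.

RK4: k1 = f(t_n, y_n); k2 = f(t_n + h/2, y_n + (h/2)·k1); k3 = f(t_n + h/2, y_n + (h/2)·k2); k4 = f(t_n + h, y_n + h·k3); y_{n+1} = y_n + (h/6)·(k1 + 2k2 + 2k3 + k4).
t=1.000000, y=2.180000:
  k1 = f(1.000000, 2.180000) = -1.286200
  k2 = f(1.245000, 1.864881) = -1.369848
  k3 = f(1.245000, 1.844387) = -1.354795
  k4 = f(1.490000, 1.516151) = -1.332848
  y ← 2.180000 + (0.49/6)·(k1 + 2k2 + 2k3 + k4) = 1.521086
t=1.490000, y=1.521086:
  k1 = f(1.490000, 1.521086) = -1.337187
  k2 = f(1.735000, 1.193475) = -1.221701
  k3 = f(1.735000, 1.221769) = -1.250664
  k4 = f(1.980000, 0.908261) = -1.061030
  y ← 1.521086 + (0.49/6)·(k1 + 2k2 + 2k3 + k4) = 0.921412
y(1.98) ≈ 0.9214

0.9214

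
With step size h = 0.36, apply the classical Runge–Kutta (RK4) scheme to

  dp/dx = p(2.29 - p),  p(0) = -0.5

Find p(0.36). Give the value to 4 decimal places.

-1.5649

RK4: k1 = f(x_n, p_n); k2 = f(x_n + h/2, p_n + (h/2)·k1); k3 = f(x_n + h/2, p_n + (h/2)·k2); k4 = f(x_n + h, p_n + h·k3); p_{n+1} = p_n + (h/6)·(k1 + 2k2 + 2k3 + k4).
x=0.000000, p=-0.500000:
  k1 = f(0.000000, -0.500000) = -1.395000
  k2 = f(0.180000, -0.751100) = -2.284170
  k3 = f(0.180000, -0.911151) = -2.916730
  k4 = f(0.360000, -1.550023) = -5.952124
  p ← -0.500000 + (0.36/6)·(k1 + 2k2 + 2k3 + k4) = -1.564936
p(0.36) ≈ -1.5649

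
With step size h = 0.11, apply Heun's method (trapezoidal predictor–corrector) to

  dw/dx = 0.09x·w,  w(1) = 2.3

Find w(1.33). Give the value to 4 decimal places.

Heun: k1 = f(x_n, w_n); k2 = f(x_n + h, w_n + h·k1); w_{n+1} = w_n + (h/2)·(k1 + k2).
x=1.000000, w=2.300000:
  k1 = f(1.000000, 2.300000) = 0.207000
  k2 = f(1.110000, 2.322770) = 0.232045
  w ← 2.300000 + (0.11/2)·(0.207000 + 0.232045) = 2.324147
x=1.110000, w=2.324147:
  k1 = f(1.110000, 2.324147) = 0.232182
  k2 = f(1.220000, 2.349688) = 0.257996
  w ← 2.324147 + (0.11/2)·(0.232182 + 0.257996) = 2.351107
x=1.220000, w=2.351107:
  k1 = f(1.220000, 2.351107) = 0.258152
  k2 = f(1.330000, 2.379504) = 0.284827
  w ← 2.351107 + (0.11/2)·(0.258152 + 0.284827) = 2.380971
w(1.33) ≈ 2.3810

2.3810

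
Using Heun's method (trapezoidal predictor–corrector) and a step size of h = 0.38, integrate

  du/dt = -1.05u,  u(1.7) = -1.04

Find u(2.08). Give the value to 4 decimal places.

-0.7078

Heun: k1 = f(t_n, u_n); k2 = f(t_n + h, u_n + h·k1); u_{n+1} = u_n + (h/2)·(k1 + k2).
t=1.700000, u=-1.040000:
  k1 = f(1.700000, -1.040000) = 1.092000
  k2 = f(2.080000, -0.625040) = 0.656292
  u ← -1.040000 + (0.38/2)·(1.092000 + 0.656292) = -0.707825
u(2.08) ≈ -0.7078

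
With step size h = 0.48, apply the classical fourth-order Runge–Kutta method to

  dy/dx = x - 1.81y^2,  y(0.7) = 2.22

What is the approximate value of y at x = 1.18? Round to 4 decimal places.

RK4: k1 = f(x_n, y_n); k2 = f(x_n + h/2, y_n + (h/2)·k1); k3 = f(x_n + h/2, y_n + (h/2)·k2); k4 = f(x_n + h, y_n + h·k3); y_{n+1} = y_n + (h/6)·(k1 + 2k2 + 2k3 + k4).
x=0.700000, y=2.220000:
  k1 = f(0.700000, 2.220000) = -8.220404
  k2 = f(0.940000, 0.247103) = 0.829482
  k3 = f(0.940000, 2.419076) = -9.651987
  k4 = f(1.180000, -2.412954) = -9.358447
  y ← 2.220000 + (0.48/6)·(k1 + 2k2 + 2k3 + k4) = -0.597909
y(1.18) ≈ -0.5979

-0.5979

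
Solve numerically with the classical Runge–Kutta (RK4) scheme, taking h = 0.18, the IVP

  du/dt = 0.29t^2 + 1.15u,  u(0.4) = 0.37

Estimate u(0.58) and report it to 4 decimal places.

0.4690

RK4: k1 = f(t_n, u_n); k2 = f(t_n + h/2, u_n + (h/2)·k1); k3 = f(t_n + h/2, u_n + (h/2)·k2); k4 = f(t_n + h, u_n + h·k3); u_{n+1} = u_n + (h/6)·(k1 + 2k2 + 2k3 + k4).
t=0.400000, u=0.370000:
  k1 = f(0.400000, 0.370000) = 0.471900
  k2 = f(0.490000, 0.412471) = 0.543971
  k3 = f(0.490000, 0.418957) = 0.551430
  k4 = f(0.580000, 0.469257) = 0.637202
  u ← 0.370000 + (0.18/6)·(k1 + 2k2 + 2k3 + k4) = 0.468997
u(0.58) ≈ 0.4690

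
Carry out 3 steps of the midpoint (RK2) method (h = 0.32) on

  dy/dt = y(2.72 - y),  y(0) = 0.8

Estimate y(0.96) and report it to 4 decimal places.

2.3065

Midpoint: k1 = f(t_n, y_n); k2 = f(t_n + h/2, y_n + (h/2)·k1); y_{n+1} = y_n + h·k2.
t=0.000000, y=0.800000:
  k1 = f(0.000000, 0.800000) = 1.536000
  k2 = f(0.160000, 1.045760) = 1.750853
  y ← 0.800000 + 0.32·1.750853 = 1.360273
t=0.320000, y=1.360273:
  k1 = f(0.320000, 1.360273) = 1.849600
  k2 = f(0.480000, 1.656209) = 1.761860
  y ← 1.360273 + 0.32·1.761860 = 1.924068
t=0.640000, y=1.924068:
  k1 = f(0.640000, 1.924068) = 1.531427
  k2 = f(0.800000, 2.169097) = 1.194963
  y ← 1.924068 + 0.32·1.194963 = 2.306456
y(0.96) ≈ 2.3065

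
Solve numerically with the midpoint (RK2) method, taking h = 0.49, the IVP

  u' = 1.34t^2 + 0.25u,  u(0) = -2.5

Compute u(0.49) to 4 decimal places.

Midpoint: k1 = f(t_n, u_n); k2 = f(t_n + h/2, u_n + (h/2)·k1); u_{n+1} = u_n + h·k2.
t=0.000000, u=-2.500000:
  k1 = f(0.000000, -2.500000) = -0.625000
  k2 = f(0.245000, -2.653125) = -0.582848
  u ← -2.500000 + 0.49·(-0.582848) = -2.785595
u(0.49) ≈ -2.7856

-2.7856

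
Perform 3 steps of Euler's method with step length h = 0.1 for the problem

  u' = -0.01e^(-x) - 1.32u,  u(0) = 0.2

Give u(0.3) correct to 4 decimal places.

Euler: u_{n+1} = u_n + h·f(x_n, u_n).
x=0.000000, u=0.200000: f=-0.274000 → u ← 0.200000 + 0.1·(-0.274000) = 0.172600
x=0.100000, u=0.172600: f=-0.236880 → u ← 0.172600 + 0.1·(-0.236880) = 0.148912
x=0.200000, u=0.148912: f=-0.204751 → u ← 0.148912 + 0.1·(-0.204751) = 0.128437
u(0.3) ≈ 0.1284

0.1284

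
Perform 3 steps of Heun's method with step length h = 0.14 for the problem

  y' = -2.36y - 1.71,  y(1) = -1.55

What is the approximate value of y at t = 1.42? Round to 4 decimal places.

-1.0381

Heun: k1 = f(t_n, y_n); k2 = f(t_n + h, y_n + h·k1); y_{n+1} = y_n + (h/2)·(k1 + k2).
t=1.000000, y=-1.550000:
  k1 = f(1.000000, -1.550000) = 1.948000
  k2 = f(1.140000, -1.277280) = 1.304381
  y ← -1.550000 + (0.14/2)·(1.948000 + 1.304381) = -1.322333
t=1.140000, y=-1.322333:
  k1 = f(1.140000, -1.322333) = 1.410707
  k2 = f(1.280000, -1.124834) = 0.944609
  y ← -1.322333 + (0.14/2)·(1.410707 + 0.944609) = -1.157461
t=1.280000, y=-1.157461:
  k1 = f(1.280000, -1.157461) = 1.021609
  k2 = f(1.420000, -1.014436) = 0.684069
  y ← -1.157461 + (0.14/2)·(1.021609 + 0.684069) = -1.038064
y(1.42) ≈ -1.0381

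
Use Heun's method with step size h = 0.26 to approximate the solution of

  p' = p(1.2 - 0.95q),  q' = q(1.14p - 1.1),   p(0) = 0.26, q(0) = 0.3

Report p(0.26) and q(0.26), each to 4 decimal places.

Heun on (p,q): k1 = f(x_n, state_n); k2 = f(x_n + h, state_n + h·k1); state_{n+1} = state_n + (h/2)·(k1 + k2).
0.000000: (0.260000, 0.300000)
  k1 = (0.237900, -0.241080)
  predictor → (0.321854, 0.237319)
  k2 = (0.313662, -0.173975)
  → (0.331703, 0.246043)
(p(0.26), q(0.26)) ≈ (0.3317, 0.2460)

0.3317, 0.2460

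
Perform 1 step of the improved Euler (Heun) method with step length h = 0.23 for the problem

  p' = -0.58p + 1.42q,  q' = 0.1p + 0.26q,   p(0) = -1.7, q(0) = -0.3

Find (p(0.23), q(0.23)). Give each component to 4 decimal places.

-1.5891, -0.3573

Heun on (p,q): k1 = f(t_n, state_n); k2 = f(t_n + h, state_n + h·k1); state_{n+1} = state_n + (h/2)·(k1 + k2).
0.000000: (-1.700000, -0.300000)
  k1 = (0.560000, -0.248000)
  predictor → (-1.571200, -0.357040)
  k2 = (0.404299, -0.249950)
  → (-1.589106, -0.357264)
(p(0.23), q(0.23)) ≈ (-1.5891, -0.3573)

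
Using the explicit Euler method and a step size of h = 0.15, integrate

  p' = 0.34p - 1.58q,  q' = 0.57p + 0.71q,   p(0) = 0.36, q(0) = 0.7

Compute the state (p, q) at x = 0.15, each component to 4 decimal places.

Euler on (p,q): p_{n+1} = p_n + h·p', q_{n+1} = q_n + h·q'.
0.000000: (0.360000, 0.700000); f=(-0.983600, 0.702200) → (0.212460, 0.805330)
(p(0.15), q(0.15)) ≈ (0.2125, 0.8053)

0.2125, 0.8053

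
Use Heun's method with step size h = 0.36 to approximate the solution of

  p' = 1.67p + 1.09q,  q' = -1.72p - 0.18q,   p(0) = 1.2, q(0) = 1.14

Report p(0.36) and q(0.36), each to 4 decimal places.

2.5598, -0.0123

Heun on (p,q): k1 = f(t_n, state_n); k2 = f(t_n + h, state_n + h·k1); state_{n+1} = state_n + (h/2)·(k1 + k2).
0.000000: (1.200000, 1.140000)
  k1 = (3.246600, -2.269200)
  predictor → (2.368776, 0.323088)
  k2 = (4.308022, -4.132451)
  → (2.559832, -0.012297)
(p(0.36), q(0.36)) ≈ (2.5598, -0.0123)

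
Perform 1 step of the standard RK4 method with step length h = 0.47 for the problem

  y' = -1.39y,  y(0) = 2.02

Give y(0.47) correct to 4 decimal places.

1.0529

RK4: k1 = f(t_n, y_n); k2 = f(t_n + h/2, y_n + (h/2)·k1); k3 = f(t_n + h/2, y_n + (h/2)·k2); k4 = f(t_n + h, y_n + h·k3); y_{n+1} = y_n + (h/6)·(k1 + 2k2 + 2k3 + k4).
t=0.000000, y=2.020000:
  k1 = f(0.000000, 2.020000) = -2.807800
  k2 = f(0.235000, 1.360167) = -1.890632
  k3 = f(0.235000, 1.575701) = -2.190225
  k4 = f(0.470000, 0.990594) = -1.376926
  y ← 2.020000 + (0.47/6)·(k1 + 2k2 + 2k3 + k4) = 1.052862
y(0.47) ≈ 1.0529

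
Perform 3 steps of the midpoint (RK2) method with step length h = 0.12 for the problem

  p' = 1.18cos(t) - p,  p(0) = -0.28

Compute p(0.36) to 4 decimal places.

Midpoint: k1 = f(t_n, p_n); k2 = f(t_n + h/2, p_n + (h/2)·k1); p_{n+1} = p_n + h·k2.
t=0.000000, p=-0.280000:
  k1 = f(0.000000, -0.280000) = 1.460000
  k2 = f(0.060000, -0.192400) = 1.370277
  p ← -0.280000 + 0.12·1.370277 = -0.115567
t=0.120000, p=-0.115567:
  k1 = f(0.120000, -0.115567) = 1.287081
  k2 = f(0.180000, -0.038342) = 1.199278
  p ← -0.115567 + 0.12·1.199278 = 0.028346
t=0.240000, p=0.028346:
  k1 = f(0.240000, 0.028346) = 1.117832
  k2 = f(0.300000, 0.095416) = 1.031881
  p ← 0.028346 + 0.12·1.031881 = 0.152172
p(0.36) ≈ 0.1522

0.1522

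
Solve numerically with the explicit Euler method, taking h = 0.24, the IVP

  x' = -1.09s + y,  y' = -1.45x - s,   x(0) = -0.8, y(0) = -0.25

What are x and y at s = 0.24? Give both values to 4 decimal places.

-0.8600, 0.0284

Euler on (x,y): x_{n+1} = x_n + h·x', y_{n+1} = y_n + h·y'.
0.000000: (-0.800000, -0.250000); f=(-0.250000, 1.160000) → (-0.860000, 0.028400)
(x(0.24), y(0.24)) ≈ (-0.8600, 0.0284)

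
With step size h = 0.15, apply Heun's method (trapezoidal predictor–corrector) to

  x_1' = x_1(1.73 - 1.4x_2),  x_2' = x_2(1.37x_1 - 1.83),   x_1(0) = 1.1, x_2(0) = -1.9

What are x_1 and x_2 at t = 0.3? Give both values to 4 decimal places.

Heun on (x_1,x_2): k1 = f(t_n, state_n); k2 = f(t_n + h, state_n + h·k1); state_{n+1} = state_n + (h/2)·(k1 + k2).
0.000000: (1.100000, -1.900000)
  k1 = (4.829000, 0.613700)
  predictor → (1.824350, -1.807945)
  k2 = (7.773780, -1.210165)
  → (2.045208, -1.944735)
0.150000: (2.045208, -1.944735)
  k1 = (9.106554, -1.890157)
  predictor → (3.411192, -2.228258)
  k2 = (16.542785, -6.335680)
  → (3.968909, -2.561673)
(x_1(0.3), x_2(0.3)) ≈ (3.9689, -2.5617)

3.9689, -2.5617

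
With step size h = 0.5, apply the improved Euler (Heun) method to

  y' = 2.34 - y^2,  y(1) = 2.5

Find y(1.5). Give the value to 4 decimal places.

Heun: k1 = f(x_n, y_n); k2 = f(x_n + h, y_n + h·k1); y_{n+1} = y_n + (h/2)·(k1 + k2).
x=1.000000, y=2.500000:
  k1 = f(1.000000, 2.500000) = -3.910000
  k2 = f(1.500000, 0.545000) = 2.042975
  y ← 2.500000 + (0.5/2)·(-3.910000 + 2.042975) = 2.033244
y(1.5) ≈ 2.0332

2.0332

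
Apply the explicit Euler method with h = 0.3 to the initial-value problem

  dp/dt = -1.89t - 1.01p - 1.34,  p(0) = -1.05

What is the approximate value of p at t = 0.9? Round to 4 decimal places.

Euler: p_{n+1} = p_n + h·f(t_n, p_n).
t=0.000000, p=-1.050000: f=-0.279500 → p ← -1.050000 + 0.3·(-0.279500) = -1.133850
t=0.300000, p=-1.133850: f=-0.761812 → p ← -1.133850 + 0.3·(-0.761812) = -1.362393
t=0.600000, p=-1.362393: f=-1.097983 → p ← -1.362393 + 0.3·(-1.097983) = -1.691788
p(0.9) ≈ -1.6918

-1.6918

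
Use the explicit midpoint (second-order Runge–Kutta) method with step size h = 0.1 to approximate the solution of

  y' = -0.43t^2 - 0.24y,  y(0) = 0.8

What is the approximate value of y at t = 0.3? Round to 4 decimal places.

Midpoint: k1 = f(t_n, y_n); k2 = f(t_n + h/2, y_n + (h/2)·k1); y_{n+1} = y_n + h·k2.
t=0.000000, y=0.800000:
  k1 = f(0.000000, 0.800000) = -0.192000
  k2 = f(0.050000, 0.790400) = -0.190771
  y ← 0.800000 + 0.1·(-0.190771) = 0.780923
t=0.100000, y=0.780923:
  k1 = f(0.100000, 0.780923) = -0.191721
  k2 = f(0.150000, 0.771337) = -0.194796
  y ← 0.780923 + 0.1·(-0.194796) = 0.761443
t=0.200000, y=0.761443:
  k1 = f(0.200000, 0.761443) = -0.199946
  k2 = f(0.250000, 0.751446) = -0.207222
  y ← 0.761443 + 0.1·(-0.207222) = 0.740721
y(0.3) ≈ 0.7407

0.7407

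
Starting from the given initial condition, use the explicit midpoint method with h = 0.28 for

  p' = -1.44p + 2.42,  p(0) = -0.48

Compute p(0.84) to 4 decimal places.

1.0069

Midpoint: k1 = f(t_n, p_n); k2 = f(t_n + h/2, p_n + (h/2)·k1); p_{n+1} = p_n + h·k2.
t=0.000000, p=-0.480000:
  k1 = f(0.000000, -0.480000) = 3.111200
  k2 = f(0.140000, -0.044432) = 2.483982
  p ← -0.480000 + 0.28·2.483982 = 0.215515
t=0.280000, p=0.215515:
  k1 = f(0.280000, 0.215515) = 2.109658
  k2 = f(0.420000, 0.510867) = 1.684351
  p ← 0.215515 + 0.28·1.684351 = 0.687133
t=0.560000, p=0.687133:
  k1 = f(0.560000, 0.687133) = 1.430528
  k2 = f(0.700000, 0.887407) = 1.142134
  p ← 0.687133 + 0.28·1.142134 = 1.006931
p(0.84) ≈ 1.0069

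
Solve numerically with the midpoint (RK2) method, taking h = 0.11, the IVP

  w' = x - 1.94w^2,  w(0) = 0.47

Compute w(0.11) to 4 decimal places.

Midpoint: k1 = f(x_n, w_n); k2 = f(x_n + h/2, w_n + (h/2)·k1); w_{n+1} = w_n + h·k2.
x=0.000000, w=0.470000:
  k1 = f(0.000000, 0.470000) = -0.428546
  k2 = f(0.055000, 0.446430) = -0.331641
  w ← 0.470000 + 0.11·(-0.331641) = 0.433519
w(0.11) ≈ 0.4335

0.4335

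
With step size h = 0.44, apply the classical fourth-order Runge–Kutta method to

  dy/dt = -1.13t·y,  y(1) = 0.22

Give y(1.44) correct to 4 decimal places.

RK4: k1 = f(t_n, y_n); k2 = f(t_n + h/2, y_n + (h/2)·k1); k3 = f(t_n + h/2, y_n + (h/2)·k2); k4 = f(t_n + h, y_n + h·k3); y_{n+1} = y_n + (h/6)·(k1 + 2k2 + 2k3 + k4).
t=1.000000, y=0.220000:
  k1 = f(1.000000, 0.220000) = -0.248600
  k2 = f(1.220000, 0.165308) = -0.227894
  k3 = f(1.220000, 0.169863) = -0.234174
  k4 = f(1.440000, 0.116964) = -0.190323
  y ← 0.220000 + (0.44/6)·(k1 + 2k2 + 2k3 + k4) = 0.120042
y(1.44) ≈ 0.1200

0.1200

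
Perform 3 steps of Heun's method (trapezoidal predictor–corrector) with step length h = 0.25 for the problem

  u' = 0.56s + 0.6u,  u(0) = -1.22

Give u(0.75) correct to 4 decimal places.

-1.7301

Heun: k1 = f(s_n, u_n); k2 = f(s_n + h, u_n + h·k1); u_{n+1} = u_n + (h/2)·(k1 + k2).
s=0.000000, u=-1.220000:
  k1 = f(0.000000, -1.220000) = -0.732000
  k2 = f(0.250000, -1.403000) = -0.701800
  u ← -1.220000 + (0.25/2)·(-0.732000 + (-0.701800)) = -1.399225
s=0.250000, u=-1.399225:
  k1 = f(0.250000, -1.399225) = -0.699535
  k2 = f(0.500000, -1.574109) = -0.664465
  u ← -1.399225 + (0.25/2)·(-0.699535 + (-0.664465)) = -1.569725
s=0.500000, u=-1.569725:
  k1 = f(0.500000, -1.569725) = -0.661835
  k2 = f(0.750000, -1.735184) = -0.621110
  u ← -1.569725 + (0.25/2)·(-0.661835 + (-0.621110)) = -1.730093
u(0.75) ≈ -1.7301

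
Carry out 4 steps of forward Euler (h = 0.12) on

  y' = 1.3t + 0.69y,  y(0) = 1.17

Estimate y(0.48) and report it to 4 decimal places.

Euler: y_{n+1} = y_n + h·f(t_n, y_n).
t=0.000000, y=1.170000: f=0.807300 → y ← 1.170000 + 0.12·0.807300 = 1.266876
t=0.120000, y=1.266876: f=1.030144 → y ← 1.266876 + 0.12·1.030144 = 1.390493
t=0.240000, y=1.390493: f=1.271440 → y ← 1.390493 + 0.12·1.271440 = 1.543066
t=0.360000, y=1.543066: f=1.532716 → y ← 1.543066 + 0.12·1.532716 = 1.726992
y(0.48) ≈ 1.7270

1.7270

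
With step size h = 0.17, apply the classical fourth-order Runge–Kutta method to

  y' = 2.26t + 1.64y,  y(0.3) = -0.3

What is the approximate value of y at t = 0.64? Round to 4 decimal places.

-0.0567

RK4: k1 = f(t_n, y_n); k2 = f(t_n + h/2, y_n + (h/2)·k1); k3 = f(t_n + h/2, y_n + (h/2)·k2); k4 = f(t_n + h, y_n + h·k3); y_{n+1} = y_n + (h/6)·(k1 + 2k2 + 2k3 + k4).
t=0.300000, y=-0.300000:
  k1 = f(0.300000, -0.300000) = 0.186000
  k2 = f(0.385000, -0.284190) = 0.404028
  k3 = f(0.385000, -0.265658) = 0.434422
  k4 = f(0.470000, -0.226148) = 0.691317
  y ← -0.300000 + (0.17/6)·(k1 + 2k2 + 2k3 + k4) = -0.227631
t=0.470000, y=-0.227631:
  k1 = f(0.470000, -0.227631) = 0.688886
  k2 = f(0.555000, -0.169075) = 0.977017
  k3 = f(0.555000, -0.144584) = 1.017182
  k4 = f(0.640000, -0.054710) = 1.356676
  y ← -0.227631 + (0.17/6)·(k1 + 2k2 + 2k3 + k4) = -0.056668
y(0.64) ≈ -0.0567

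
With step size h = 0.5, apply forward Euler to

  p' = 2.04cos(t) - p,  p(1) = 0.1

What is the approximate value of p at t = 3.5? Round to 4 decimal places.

-1.4779

Euler: p_{n+1} = p_n + h·f(t_n, p_n).
t=1.000000, p=0.100000: f=1.002217 → p ← 0.100000 + 0.5·1.002217 = 0.601108
t=1.500000, p=0.601108: f=-0.456804 → p ← 0.601108 + 0.5·(-0.456804) = 0.372706
t=2.000000, p=0.372706: f=-1.221646 → p ← 0.372706 + 0.5·(-1.221646) = -0.238117
t=2.500000, p=-0.238117: f=-1.396216 → p ← -0.238117 + 0.5·(-1.396216) = -0.936225
t=3.000000, p=-0.936225: f=-1.083360 → p ← -0.936225 + 0.5·(-1.083360) = -1.477905
p(3.5) ≈ -1.4779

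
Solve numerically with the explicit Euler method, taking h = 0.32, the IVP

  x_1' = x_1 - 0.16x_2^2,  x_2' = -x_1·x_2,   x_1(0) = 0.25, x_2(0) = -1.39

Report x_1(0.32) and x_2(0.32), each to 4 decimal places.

0.2311, -1.2788

Euler on (x_1,x_2): x_1_{n+1} = x_1_n + h·x_1', x_2_{n+1} = x_2_n + h·x_2'.
0.000000: (0.250000, -1.390000); f=(-0.059136, 0.347500) → (0.231076, -1.278800)
(x_1(0.32), x_2(0.32)) ≈ (0.2311, -1.2788)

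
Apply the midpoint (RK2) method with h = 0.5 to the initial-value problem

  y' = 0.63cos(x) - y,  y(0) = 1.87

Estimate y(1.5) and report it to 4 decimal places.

Midpoint: k1 = f(x_n, y_n); k2 = f(x_n + h/2, y_n + (h/2)·k1); y_{n+1} = y_n + h·k2.
x=0.000000, y=1.870000:
  k1 = f(0.000000, 1.870000) = -1.240000
  k2 = f(0.250000, 1.560000) = -0.949585
  y ← 1.870000 + 0.5·(-0.949585) = 1.395207
x=0.500000, y=1.395207:
  k1 = f(0.500000, 1.395207) = -0.842330
  k2 = f(0.750000, 1.184625) = -0.723661
  y ← 1.395207 + 0.5·(-0.723661) = 1.033377
x=1.000000, y=1.033377:
  k1 = f(1.000000, 1.033377) = -0.692987
  k2 = f(1.250000, 0.860130) = -0.661477
  y ← 1.033377 + 0.5·(-0.661477) = 0.702638
y(1.5) ≈ 0.7026

0.7026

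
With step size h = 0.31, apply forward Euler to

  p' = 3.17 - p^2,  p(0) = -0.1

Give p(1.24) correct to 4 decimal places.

1.7795

Euler: p_{n+1} = p_n + h·f(t_n, p_n).
t=0.000000, p=-0.100000: f=3.160000 → p ← -0.100000 + 0.31·3.160000 = 0.879600
t=0.310000, p=0.879600: f=2.396304 → p ← 0.879600 + 0.31·2.396304 = 1.622454
t=0.620000, p=1.622454: f=0.537642 → p ← 1.622454 + 0.31·0.537642 = 1.789123
t=0.930000, p=1.789123: f=-0.030962 → p ← 1.789123 + 0.31·(-0.030962) = 1.779525
p(1.24) ≈ 1.7795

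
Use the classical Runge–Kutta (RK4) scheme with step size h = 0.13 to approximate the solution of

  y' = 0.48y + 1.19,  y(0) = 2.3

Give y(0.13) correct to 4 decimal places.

2.6077

RK4: k1 = f(x_n, y_n); k2 = f(x_n + h/2, y_n + (h/2)·k1); k3 = f(x_n + h/2, y_n + (h/2)·k2); k4 = f(x_n + h, y_n + h·k3); y_{n+1} = y_n + (h/6)·(k1 + 2k2 + 2k3 + k4).
x=0.000000, y=2.300000:
  k1 = f(0.000000, 2.300000) = 2.294000
  k2 = f(0.065000, 2.449110) = 2.365573
  k3 = f(0.065000, 2.453762) = 2.367806
  k4 = f(0.130000, 2.607815) = 2.441751
  y ← 2.300000 + (0.13/6)·(k1 + 2k2 + 2k3 + k4) = 2.607721
y(0.13) ≈ 2.6077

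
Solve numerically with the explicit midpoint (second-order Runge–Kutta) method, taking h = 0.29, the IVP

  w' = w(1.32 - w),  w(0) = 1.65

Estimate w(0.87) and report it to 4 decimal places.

Midpoint: k1 = f(t_n, w_n); k2 = f(t_n + h/2, w_n + (h/2)·k1); w_{n+1} = w_n + h·k2.
t=0.000000, w=1.650000:
  k1 = f(0.000000, 1.650000) = -0.544500
  k2 = f(0.145000, 1.571047) = -0.394408
  w ← 1.650000 + 0.29·(-0.394408) = 1.535622
t=0.290000, w=1.535622:
  k1 = f(0.290000, 1.535622) = -0.331114
  k2 = f(0.435000, 1.487610) = -0.249339
  w ← 1.535622 + 0.29·(-0.249339) = 1.463314
t=0.580000, w=1.463314:
  k1 = f(0.580000, 1.463314) = -0.209713
  k2 = f(0.725000, 1.432905) = -0.161782
  w ← 1.463314 + 0.29·(-0.161782) = 1.416397
w(0.87) ≈ 1.4164

1.4164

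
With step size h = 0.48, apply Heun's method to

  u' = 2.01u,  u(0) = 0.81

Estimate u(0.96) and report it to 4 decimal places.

4.7838

Heun: k1 = f(t_n, u_n); k2 = f(t_n + h, u_n + h·k1); u_{n+1} = u_n + (h/2)·(k1 + k2).
t=0.000000, u=0.810000:
  k1 = f(0.000000, 0.810000) = 1.628100
  k2 = f(0.480000, 1.591488) = 3.198891
  u ← 0.810000 + (0.48/2)·(1.628100 + 3.198891) = 1.968478
t=0.480000, u=1.968478:
  k1 = f(0.480000, 1.968478) = 3.956640
  k2 = f(0.960000, 3.867665) = 7.774007
  u ← 1.968478 + (0.48/2)·(3.956640 + 7.774007) = 4.783833
u(0.96) ≈ 4.7838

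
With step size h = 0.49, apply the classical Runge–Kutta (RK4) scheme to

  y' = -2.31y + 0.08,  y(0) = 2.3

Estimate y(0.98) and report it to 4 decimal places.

RK4: k1 = f(t_n, y_n); k2 = f(t_n + h/2, y_n + (h/2)·k1); k3 = f(t_n + h/2, y_n + (h/2)·k2); k4 = f(t_n + h, y_n + h·k3); y_{n+1} = y_n + (h/6)·(k1 + 2k2 + 2k3 + k4).
t=0.000000, y=2.300000:
  k1 = f(0.000000, 2.300000) = -5.233000
  k2 = f(0.245000, 1.017915) = -2.271384
  k3 = f(0.245000, 1.743511) = -3.947510
  k4 = f(0.490000, 0.365720) = -0.764813
  y ← 2.300000 + (0.49/6)·(k1 + 2k2 + 2k3 + k4) = 0.794426
t=0.490000, y=0.794426:
  k1 = f(0.490000, 0.794426) = -1.755124
  k2 = f(0.735000, 0.364421) = -0.761812
  k3 = f(0.735000, 0.607782) = -1.323977
  k4 = f(0.980000, 0.145677) = -0.256515
  y ← 0.794426 + (0.49/6)·(k1 + 2k2 + 2k3 + k4) = 0.289463
y(0.98) ≈ 0.2895

0.2895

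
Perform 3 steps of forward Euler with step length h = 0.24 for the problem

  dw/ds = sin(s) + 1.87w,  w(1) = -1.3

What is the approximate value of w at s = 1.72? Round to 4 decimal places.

-2.9616

Euler: w_{n+1} = w_n + h·f(s_n, w_n).
s=1.000000, w=-1.300000: f=-1.589529 → w ← -1.300000 + 0.24·(-1.589529) = -1.681487
s=1.240000, w=-1.681487: f=-2.198597 → w ← -1.681487 + 0.24·(-2.198597) = -2.209150
s=1.480000, w=-2.209150: f=-3.135230 → w ← -2.209150 + 0.24·(-3.135230) = -2.961605
w(1.72) ≈ -2.9616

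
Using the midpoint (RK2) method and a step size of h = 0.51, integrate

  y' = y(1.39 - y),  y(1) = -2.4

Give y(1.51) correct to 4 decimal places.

-17.1051

Midpoint: k1 = f(x_n, y_n); k2 = f(x_n + h/2, y_n + (h/2)·k1); y_{n+1} = y_n + h·k2.
x=1.000000, y=-2.400000:
  k1 = f(1.000000, -2.400000) = -9.096000
  k2 = f(1.255000, -4.719480) = -28.833569
  y ← -2.400000 + 0.51·(-28.833569) = -17.105120
y(1.51) ≈ -17.1051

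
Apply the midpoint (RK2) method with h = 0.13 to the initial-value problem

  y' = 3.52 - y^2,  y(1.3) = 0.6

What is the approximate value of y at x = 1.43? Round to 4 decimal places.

0.9733

Midpoint: k1 = f(x_n, y_n); k2 = f(x_n + h/2, y_n + (h/2)·k1); y_{n+1} = y_n + h·k2.
x=1.300000, y=0.600000:
  k1 = f(1.300000, 0.600000) = 3.160000
  k2 = f(1.365000, 0.805400) = 2.871331
  y ← 0.600000 + 0.13·2.871331 = 0.973273
y(1.43) ≈ 0.9733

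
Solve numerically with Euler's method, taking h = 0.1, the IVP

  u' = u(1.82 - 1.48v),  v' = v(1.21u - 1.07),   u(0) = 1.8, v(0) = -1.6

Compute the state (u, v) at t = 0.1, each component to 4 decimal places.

2.5538, -1.7773

Euler on (u,v): u_{n+1} = u_n + h·u', v_{n+1} = v_n + h·v'.
0.000000: (1.800000, -1.600000); f=(7.538400, -1.772800) → (2.553840, -1.777280)
(u(0.1), v(0.1)) ≈ (2.5538, -1.7773)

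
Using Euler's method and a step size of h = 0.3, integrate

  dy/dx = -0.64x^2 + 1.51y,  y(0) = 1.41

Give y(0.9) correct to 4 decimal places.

Euler: y_{n+1} = y_n + h·f(x_n, y_n).
x=0.000000, y=1.410000: f=2.129100 → y ← 1.410000 + 0.3·2.129100 = 2.048730
x=0.300000, y=2.048730: f=3.035982 → y ← 2.048730 + 0.3·3.035982 = 2.959525
x=0.600000, y=2.959525: f=4.238482 → y ← 2.959525 + 0.3·4.238482 = 4.231069
y(0.9) ≈ 4.2311

4.2311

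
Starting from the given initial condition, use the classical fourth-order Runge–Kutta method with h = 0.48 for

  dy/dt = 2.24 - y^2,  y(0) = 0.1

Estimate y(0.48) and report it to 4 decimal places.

RK4: k1 = f(t_n, y_n); k2 = f(t_n + h/2, y_n + (h/2)·k1); k3 = f(t_n + h/2, y_n + (h/2)·k2); k4 = f(t_n + h, y_n + h·k3); y_{n+1} = y_n + (h/6)·(k1 + 2k2 + 2k3 + k4).
t=0.000000, y=0.100000:
  k1 = f(0.000000, 0.100000) = 2.230000
  k2 = f(0.240000, 0.635200) = 1.836521
  k3 = f(0.240000, 0.540765) = 1.947573
  k4 = f(0.480000, 1.034835) = 1.169116
  y ← 0.100000 + (0.48/6)·(k1 + 2k2 + 2k3 + k4) = 0.977384
y(0.48) ≈ 0.9774

0.9774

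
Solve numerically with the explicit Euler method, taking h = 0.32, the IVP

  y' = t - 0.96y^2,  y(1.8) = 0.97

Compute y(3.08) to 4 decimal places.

Euler: y_{n+1} = y_n + h·f(t_n, y_n).
t=1.800000, y=0.970000: f=0.896736 → y ← 0.970000 + 0.32·0.896736 = 1.256956
t=2.120000, y=1.256956: f=0.603260 → y ← 1.256956 + 0.32·0.603260 = 1.449999
t=2.440000, y=1.449999: f=0.421603 → y ← 1.449999 + 0.32·0.421603 = 1.584912
t=2.760000, y=1.584912: f=0.348532 → y ← 1.584912 + 0.32·0.348532 = 1.696442
y(3.08) ≈ 1.6964

1.6964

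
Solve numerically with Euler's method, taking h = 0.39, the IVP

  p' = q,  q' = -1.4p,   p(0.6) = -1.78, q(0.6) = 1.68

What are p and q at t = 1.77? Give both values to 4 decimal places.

Euler on (p,q): p_{n+1} = p_n + h·p', q_{n+1} = q_n + h·q'.
0.600000: (-1.780000, 1.680000); f=(1.680000, 2.492000) → (-1.124800, 2.651880)
0.990000: (-1.124800, 2.651880); f=(2.651880, 1.574720) → (-0.090567, 3.266021)
1.380000: (-0.090567, 3.266021); f=(3.266021, 0.126794) → (1.183181, 3.315470)
(p(1.77), q(1.77)) ≈ (1.1832, 3.3155)

1.1832, 3.3155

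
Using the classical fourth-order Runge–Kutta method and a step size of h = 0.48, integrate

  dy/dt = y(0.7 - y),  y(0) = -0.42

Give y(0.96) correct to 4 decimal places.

-1.9130

RK4: k1 = f(t_n, y_n); k2 = f(t_n + h/2, y_n + (h/2)·k1); k3 = f(t_n + h/2, y_n + (h/2)·k2); k4 = f(t_n + h, y_n + h·k3); y_{n+1} = y_n + (h/6)·(k1 + 2k2 + 2k3 + k4).
t=0.000000, y=-0.420000:
  k1 = f(0.000000, -0.420000) = -0.470400
  k2 = f(0.240000, -0.532896) = -0.657005
  k3 = f(0.240000, -0.577681) = -0.738093
  k4 = f(0.480000, -0.774284) = -1.141515
  y ← -0.420000 + (0.48/6)·(k1 + 2k2 + 2k3 + k4) = -0.772169
t=0.480000, y=-0.772169:
  k1 = f(0.480000, -0.772169) = -1.136763
  k2 = f(0.720000, -1.044992) = -1.823503
  k3 = f(0.720000, -1.209810) = -2.310506
  k4 = f(0.960000, -1.881212) = -4.855806
  y ← -0.772169 + (0.48/6)·(k1 + 2k2 + 2k3 + k4) = -1.913016
y(0.96) ≈ -1.9130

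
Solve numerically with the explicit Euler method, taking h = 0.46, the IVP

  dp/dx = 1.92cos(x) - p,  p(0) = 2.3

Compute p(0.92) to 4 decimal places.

1.9390

Euler: p_{n+1} = p_n + h·f(x_n, p_n).
x=0.000000, p=2.300000: f=-0.380000 → p ← 2.300000 + 0.46·(-0.380000) = 2.125200
x=0.460000, p=2.125200: f=-0.404779 → p ← 2.125200 + 0.46·(-0.404779) = 1.939002
p(0.92) ≈ 1.9390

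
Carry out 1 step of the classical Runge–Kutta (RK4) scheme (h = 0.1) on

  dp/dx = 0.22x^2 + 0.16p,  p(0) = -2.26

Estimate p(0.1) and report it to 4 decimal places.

-2.2964

RK4: k1 = f(x_n, p_n); k2 = f(x_n + h/2, p_n + (h/2)·k1); k3 = f(x_n + h/2, p_n + (h/2)·k2); k4 = f(x_n + h, p_n + h·k3); p_{n+1} = p_n + (h/6)·(k1 + 2k2 + 2k3 + k4).
x=0.000000, p=-2.260000:
  k1 = f(0.000000, -2.260000) = -0.361600
  k2 = f(0.050000, -2.278080) = -0.363943
  k3 = f(0.050000, -2.278197) = -0.363962
  k4 = f(0.100000, -2.296396) = -0.365223
  p ← -2.260000 + (0.1/6)·(k1 + 2k2 + 2k3 + k4) = -2.296377
p(0.1) ≈ -2.2964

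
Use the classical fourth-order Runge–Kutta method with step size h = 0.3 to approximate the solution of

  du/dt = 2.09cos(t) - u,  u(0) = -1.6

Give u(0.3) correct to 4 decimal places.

-0.6524

RK4: k1 = f(t_n, u_n); k2 = f(t_n + h/2, u_n + (h/2)·k1); k3 = f(t_n + h/2, u_n + (h/2)·k2); k4 = f(t_n + h, u_n + h·k3); u_{n+1} = u_n + (h/6)·(k1 + 2k2 + 2k3 + k4).
t=0.000000, u=-1.600000:
  k1 = f(0.000000, -1.600000) = 3.690000
  k2 = f(0.150000, -1.046500) = 3.113032
  k3 = f(0.150000, -1.133045) = 3.199577
  k4 = f(0.300000, -0.640127) = 2.636780
  u ← -1.600000 + (0.3/6)·(k1 + 2k2 + 2k3 + k4) = -0.652400
u(0.3) ≈ -0.6524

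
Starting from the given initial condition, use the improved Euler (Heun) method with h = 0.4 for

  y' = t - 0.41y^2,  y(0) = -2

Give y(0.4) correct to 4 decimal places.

Heun: k1 = f(t_n, y_n); k2 = f(t_n + h, y_n + h·k1); y_{n+1} = y_n + (h/2)·(k1 + k2).
t=0.000000, y=-2.000000:
  k1 = f(0.000000, -2.000000) = -1.640000
  k2 = f(0.400000, -2.656000) = -2.492278
  y ← -2.000000 + (0.4/2)·(-1.640000 + (-2.492278)) = -2.826456
y(0.4) ≈ -2.8265

-2.8265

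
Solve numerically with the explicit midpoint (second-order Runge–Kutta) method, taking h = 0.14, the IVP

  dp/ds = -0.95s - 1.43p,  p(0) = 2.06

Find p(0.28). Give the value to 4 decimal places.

1.3509

Midpoint: k1 = f(s_n, p_n); k2 = f(s_n + h/2, p_n + (h/2)·k1); p_{n+1} = p_n + h·k2.
s=0.000000, p=2.060000:
  k1 = f(0.000000, 2.060000) = -2.945800
  k2 = f(0.070000, 1.853794) = -2.717425
  p ← 2.060000 + 0.14·(-2.717425) = 1.679560
s=0.140000, p=1.679560:
  k1 = f(0.140000, 1.679560) = -2.534771
  k2 = f(0.210000, 1.502126) = -2.347541
  p ← 1.679560 + 0.14·(-2.347541) = 1.350905
p(0.28) ≈ 1.3509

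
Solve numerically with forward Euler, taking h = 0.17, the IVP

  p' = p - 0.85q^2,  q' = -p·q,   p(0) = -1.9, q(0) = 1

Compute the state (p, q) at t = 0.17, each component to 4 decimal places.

-2.3675, 1.3230

Euler on (p,q): p_{n+1} = p_n + h·p', q_{n+1} = q_n + h·q'.
0.000000: (-1.900000, 1.000000); f=(-2.750000, 1.900000) → (-2.367500, 1.323000)
(p(0.17), q(0.17)) ≈ (-2.3675, 1.3230)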